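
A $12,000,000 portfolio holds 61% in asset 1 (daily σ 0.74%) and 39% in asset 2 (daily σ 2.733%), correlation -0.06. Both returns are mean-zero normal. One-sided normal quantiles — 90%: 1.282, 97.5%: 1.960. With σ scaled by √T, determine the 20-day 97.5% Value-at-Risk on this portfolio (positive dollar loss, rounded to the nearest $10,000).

σ_p = √(0.61²·0.74² + 0.39²·2.733² + 2·-0.06·0.61·0.39·0.74·2.733) = 1.132%.
σ_{20d} = 1.132% × √20 = 5.062%.
VaR = 1.960 × 5.062% = 9.922%; on $12,000,000 that is $1,190,640.

$1,190,000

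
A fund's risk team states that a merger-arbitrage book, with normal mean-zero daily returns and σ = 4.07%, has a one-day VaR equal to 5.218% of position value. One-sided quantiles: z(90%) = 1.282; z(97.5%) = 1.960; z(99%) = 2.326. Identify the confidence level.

90%

Implied z = VaR/σ = 5.218 / 4.07 = 1.282.
This matches z(90%) = 1.282.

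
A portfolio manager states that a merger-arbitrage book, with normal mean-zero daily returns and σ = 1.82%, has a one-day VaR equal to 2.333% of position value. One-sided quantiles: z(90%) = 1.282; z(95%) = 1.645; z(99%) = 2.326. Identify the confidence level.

Implied z = VaR/σ = 2.333 / 1.82 = 1.282.
This matches z(90%) = 1.282.

90%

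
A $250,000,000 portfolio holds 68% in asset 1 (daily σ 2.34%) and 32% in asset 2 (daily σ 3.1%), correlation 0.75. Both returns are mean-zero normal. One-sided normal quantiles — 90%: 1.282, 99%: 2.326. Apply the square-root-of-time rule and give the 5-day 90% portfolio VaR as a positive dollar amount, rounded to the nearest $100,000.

$17,400,000

σ_p = √(0.68²·2.34² + 0.32²·3.1² + 2·0.75·0.68·0.32·2.34·3.1) = 2.426%.
σ_{5d} = 2.426% × √5 = 5.425%.
VaR = 1.282 × 5.425% = 6.955%; on $250,000,000 that is $17,387,500.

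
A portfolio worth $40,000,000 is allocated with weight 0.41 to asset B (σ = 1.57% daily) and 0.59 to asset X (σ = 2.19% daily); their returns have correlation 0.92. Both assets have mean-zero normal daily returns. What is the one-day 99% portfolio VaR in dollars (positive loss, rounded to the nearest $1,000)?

$1,769,000

σ_p² = 0.41²·1.57² + 0.59²·2.19² + 2·0.92·0.41·0.59·1.57·2.19 = 3.6142 (%²).
σ_p = √3.6142 = 1.901%.
At 99%, z = 2.326.
VaR = 2.326 × 1.901% = 4.422%; on $40,000,000 that is $1,768,800.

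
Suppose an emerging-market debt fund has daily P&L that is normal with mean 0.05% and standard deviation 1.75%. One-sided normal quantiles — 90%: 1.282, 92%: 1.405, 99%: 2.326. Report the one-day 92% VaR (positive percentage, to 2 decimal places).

2.41%

VaR = −μ + z·σ = −(0.05%) + 1.405 × 1.75% = 2.409%.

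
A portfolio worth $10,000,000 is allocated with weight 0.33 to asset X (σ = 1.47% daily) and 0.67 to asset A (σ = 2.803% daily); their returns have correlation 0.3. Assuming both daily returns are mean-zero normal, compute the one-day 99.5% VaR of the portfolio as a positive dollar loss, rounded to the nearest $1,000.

σ_p² = 0.33²·1.47² + 0.67²·2.803² + 2·0.3·0.33·0.67·1.47·2.803 = 4.3089 (%²).
σ_p = √4.3089 = 2.076%.
At 99.5%, z = 2.576.
VaR = 2.576 × 2.076% = 5.348%; on $10,000,000 that is $534,800.

$535,000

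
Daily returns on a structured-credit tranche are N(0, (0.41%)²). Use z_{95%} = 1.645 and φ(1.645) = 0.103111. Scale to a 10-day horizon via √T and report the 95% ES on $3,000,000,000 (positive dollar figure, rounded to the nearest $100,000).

σ_{10d} = 0.41% × √10 = 1.297%.
ES multiplier = φ(z)/(1−α) = 0.103111/0.05 = 2.062.
ES = 1.297% × 2.062 = 2.674%; on $3,000,000,000: $80,220,000.

$80,200,000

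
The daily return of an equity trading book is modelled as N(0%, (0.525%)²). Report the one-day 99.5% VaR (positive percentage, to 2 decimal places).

At 99.5% one-sided, z = 2.576.
VaR = z·σ = 2.576 × 0.525% = 1.352%.

1.35%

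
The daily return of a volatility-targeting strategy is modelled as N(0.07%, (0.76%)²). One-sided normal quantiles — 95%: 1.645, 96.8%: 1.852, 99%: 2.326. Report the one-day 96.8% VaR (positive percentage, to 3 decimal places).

1.338%

VaR = −μ + z·σ = −(0.07%) + 1.852 × 0.76% = 1.338%.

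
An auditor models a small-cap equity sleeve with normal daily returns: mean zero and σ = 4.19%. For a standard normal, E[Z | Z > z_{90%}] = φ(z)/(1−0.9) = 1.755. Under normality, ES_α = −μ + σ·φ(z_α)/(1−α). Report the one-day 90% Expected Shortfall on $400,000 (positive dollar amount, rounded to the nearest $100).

$29,400

ES = 4.19% × 1.755 = 7.353%.
On $400,000: 0.07353 × $400,000 = $29,412.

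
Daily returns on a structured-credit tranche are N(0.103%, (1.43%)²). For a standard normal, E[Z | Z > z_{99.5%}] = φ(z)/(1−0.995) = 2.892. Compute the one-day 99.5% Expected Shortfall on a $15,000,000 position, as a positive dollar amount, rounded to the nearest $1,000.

$605,000

ES = −(0.103%) + 1.43% × 2.892 = 4.033%.
On $15,000,000: 0.04033 × $15,000,000 = $604,950.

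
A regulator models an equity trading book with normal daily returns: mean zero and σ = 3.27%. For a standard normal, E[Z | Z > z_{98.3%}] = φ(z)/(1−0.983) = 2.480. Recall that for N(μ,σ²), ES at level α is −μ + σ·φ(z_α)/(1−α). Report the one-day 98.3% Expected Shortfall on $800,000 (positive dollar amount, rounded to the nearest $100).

ES = 3.27% × 2.480 = 8.110%.
On $800,000: 0.08110 × $800,000 = $64,880.

$64,900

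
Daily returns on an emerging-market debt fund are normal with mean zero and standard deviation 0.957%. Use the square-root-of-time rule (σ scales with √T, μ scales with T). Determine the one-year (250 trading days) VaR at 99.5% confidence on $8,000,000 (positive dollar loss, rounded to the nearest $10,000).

At 99.5%, z = 2.576.
σ_{250d} = 0.957% × √250 = 15.131%.
VaR = 2.576 × 15.131% = 38.977%.
On $8,000,000: 0.38977 × $8,000,000 = $3,118,160.

$3,120,000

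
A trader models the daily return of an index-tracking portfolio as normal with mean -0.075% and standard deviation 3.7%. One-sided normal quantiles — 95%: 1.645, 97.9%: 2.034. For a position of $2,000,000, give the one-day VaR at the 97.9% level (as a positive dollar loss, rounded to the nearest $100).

VaR = −μ + z·σ = −(-0.075%) + 2.034 × 3.7% = 7.601%.
On $2,000,000: 0.07601 × $2,000,000 = $152,020.

$152,000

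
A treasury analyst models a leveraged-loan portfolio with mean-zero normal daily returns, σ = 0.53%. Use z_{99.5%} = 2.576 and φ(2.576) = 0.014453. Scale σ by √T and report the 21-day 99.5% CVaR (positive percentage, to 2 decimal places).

7.02%

σ_{21d} = 0.53% × √21 = 2.429%.
ES multiplier = φ(z)/(1−α) = 0.014453/0.005 = 2.891.
ES = 2.429% × 2.891 = 7.022%.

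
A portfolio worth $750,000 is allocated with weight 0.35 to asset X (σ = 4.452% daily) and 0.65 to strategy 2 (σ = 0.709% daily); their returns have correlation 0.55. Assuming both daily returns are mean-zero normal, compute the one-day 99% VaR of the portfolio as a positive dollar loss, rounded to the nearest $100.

σ_p² = 0.35²·4.452² + 0.65²·0.709² + 2·0.55·0.35·0.65·4.452·0.709 = 3.4303 (%²).
σ_p = √3.4303 = 1.852%.
At 99%, z = 2.326.
VaR = 2.326 × 1.852% = 4.308%; on $750,000 that is $32,310.

$32,300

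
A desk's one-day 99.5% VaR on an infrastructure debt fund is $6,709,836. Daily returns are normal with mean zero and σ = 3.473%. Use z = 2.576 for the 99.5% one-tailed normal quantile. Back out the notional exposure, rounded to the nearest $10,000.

VaR as a fraction of value: z·σ = 2.576 × 3.473% = 8.94645%.
Position = $6,709,836 / 0.0894645 = $75,000,000.

$75,000,000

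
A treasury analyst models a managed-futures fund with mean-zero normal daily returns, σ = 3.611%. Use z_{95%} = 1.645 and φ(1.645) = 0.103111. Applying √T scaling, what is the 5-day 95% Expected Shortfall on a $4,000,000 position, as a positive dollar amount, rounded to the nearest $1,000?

$666,000

σ_{5d} = 3.611% × √5 = 8.074%.
ES multiplier = φ(z)/(1−α) = 0.103111/0.05 = 2.062.
ES = 8.074% × 2.062 = 16.649%; on $4,000,000: $665,960.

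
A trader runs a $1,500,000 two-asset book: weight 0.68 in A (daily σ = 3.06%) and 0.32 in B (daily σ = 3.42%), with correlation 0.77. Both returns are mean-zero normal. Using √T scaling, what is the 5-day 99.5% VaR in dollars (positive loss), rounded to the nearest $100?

σ_p = √(0.68²·3.06² + 0.32²·3.42² + 2·0.77·0.68·0.32·3.06·3.42) = 3.006%.
σ_{5d} = 3.006% × √5 = 6.722%.
z(99.5%) = 2.576.
VaR = 2.576 × 6.722% = 17.316%; on $1,500,000 that is $259,740.

$259,700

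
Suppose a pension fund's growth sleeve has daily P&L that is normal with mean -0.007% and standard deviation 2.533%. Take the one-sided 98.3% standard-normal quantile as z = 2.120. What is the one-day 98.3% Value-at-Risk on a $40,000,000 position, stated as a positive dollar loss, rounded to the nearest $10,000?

$2,150,000

VaR = −μ + z·σ = −(-0.007%) + 2.120 × 2.533% = 5.377%.
On $40,000,000: 0.05377 × $40,000,000 = $2,150,800.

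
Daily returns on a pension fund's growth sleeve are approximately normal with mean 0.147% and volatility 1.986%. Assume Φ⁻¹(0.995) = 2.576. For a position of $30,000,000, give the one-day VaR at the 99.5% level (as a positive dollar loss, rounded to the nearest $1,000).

VaR = −μ + z·σ = −(0.147%) + 2.576 × 1.986% = 4.969%.
On $30,000,000: 0.04969 × $30,000,000 = $1,490,700.

$1,491,000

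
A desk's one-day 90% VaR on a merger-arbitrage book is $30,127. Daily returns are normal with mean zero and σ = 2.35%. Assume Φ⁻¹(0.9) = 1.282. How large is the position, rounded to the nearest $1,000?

VaR as a fraction of value: z·σ = 1.282 × 2.35% = 3.0127%.
Position = $30,127 / 0.030127 = $1,000,000.

$1,000,000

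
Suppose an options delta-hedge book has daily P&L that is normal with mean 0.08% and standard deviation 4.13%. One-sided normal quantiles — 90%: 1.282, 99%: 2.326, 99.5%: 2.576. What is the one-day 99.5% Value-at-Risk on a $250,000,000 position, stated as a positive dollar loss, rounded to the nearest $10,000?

VaR = −μ + z·σ = −(0.08%) + 2.576 × 4.13% = 10.559%.
On $250,000,000: 0.10559 × $250,000,000 = $26,397,500.

$26,400,000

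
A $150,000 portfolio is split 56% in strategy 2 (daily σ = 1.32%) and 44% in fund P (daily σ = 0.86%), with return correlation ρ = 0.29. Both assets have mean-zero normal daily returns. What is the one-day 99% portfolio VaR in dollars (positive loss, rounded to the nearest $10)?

σ_p² = 0.56²·1.32² + 0.44²·0.86² + 2·0.29·0.56·0.44·1.32·0.86 = 0.8518 (%²).
σ_p = √0.8518 = 0.923%.
At 99%, z = 2.326.
VaR = 2.326 × 0.923% = 2.147%; on $150,000 that is $3,220.

$3,220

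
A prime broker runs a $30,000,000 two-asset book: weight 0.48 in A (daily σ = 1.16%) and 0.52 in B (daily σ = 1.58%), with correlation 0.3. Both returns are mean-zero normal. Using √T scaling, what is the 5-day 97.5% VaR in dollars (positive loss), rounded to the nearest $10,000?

$1,480,000

σ_p = √(0.48²·1.16² + 0.52²·1.58² + 2·0.3·0.48·0.52·1.16·1.58) = 1.122%.
σ_{5d} = 1.122% × √5 = 2.509%.
z(97.5%) = 1.960.
VaR = 1.960 × 2.509% = 4.918%; on $30,000,000 that is $1,475,400.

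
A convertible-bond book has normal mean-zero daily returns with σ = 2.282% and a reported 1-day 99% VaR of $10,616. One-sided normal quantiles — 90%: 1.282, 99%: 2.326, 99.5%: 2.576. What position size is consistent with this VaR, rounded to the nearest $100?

VaR as a fraction of value: z·σ = 2.326 × 2.282% = 5.30793%.
Position = $10,616 / 0.0530793 = $200,003.

$200,000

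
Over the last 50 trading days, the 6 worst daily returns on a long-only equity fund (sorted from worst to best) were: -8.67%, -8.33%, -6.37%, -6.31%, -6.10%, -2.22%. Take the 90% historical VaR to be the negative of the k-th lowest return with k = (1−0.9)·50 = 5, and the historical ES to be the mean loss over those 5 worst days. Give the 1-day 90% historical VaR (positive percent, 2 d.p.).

6.10%

k = 5; the 5th lowest return is -6.10%, so VaR = 6.10%.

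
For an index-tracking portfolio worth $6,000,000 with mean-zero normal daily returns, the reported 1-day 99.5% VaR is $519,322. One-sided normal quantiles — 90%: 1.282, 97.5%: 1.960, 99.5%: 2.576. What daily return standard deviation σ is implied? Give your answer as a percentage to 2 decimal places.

VaR as a fraction: $519,322 / $6,000,000 = 8.655%.
σ = VaR / z = 8.655% / 2.576 = 3.360%.

3.36%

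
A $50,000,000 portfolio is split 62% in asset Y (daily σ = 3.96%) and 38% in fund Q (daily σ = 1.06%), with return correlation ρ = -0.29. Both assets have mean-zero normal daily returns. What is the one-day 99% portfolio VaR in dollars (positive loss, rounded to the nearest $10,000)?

σ_p² = 0.62²·3.96² + 0.38²·1.06² + 2·-0.29·0.62·0.38·3.96·1.06 = 5.6167 (%²).
σ_p = √5.6167 = 2.370%.
At 99%, z = 2.326.
VaR = 2.326 × 2.370% = 5.513%; on $50,000,000 that is $2,756,500.

$2,760,000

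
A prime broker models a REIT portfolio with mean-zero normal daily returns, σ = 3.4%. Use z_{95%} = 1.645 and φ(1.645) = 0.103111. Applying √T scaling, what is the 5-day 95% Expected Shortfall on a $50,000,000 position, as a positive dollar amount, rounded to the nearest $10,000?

σ_{5d} = 3.4% × √5 = 7.603%.
ES multiplier = φ(z)/(1−α) = 0.103111/0.05 = 2.062.
ES = 7.603% × 2.062 = 15.677%; on $50,000,000: $7,838,500.

$7,840,000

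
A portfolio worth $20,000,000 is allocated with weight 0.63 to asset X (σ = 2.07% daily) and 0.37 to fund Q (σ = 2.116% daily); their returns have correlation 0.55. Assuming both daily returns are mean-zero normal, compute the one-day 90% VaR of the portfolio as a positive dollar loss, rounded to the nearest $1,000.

σ_p² = 0.63²·2.07² + 0.37²·2.116² + 2·0.55·0.63·0.37·2.07·2.116 = 3.4367 (%²).
σ_p = √3.4367 = 1.854%.
At 90%, z = 1.282.
VaR = 1.282 × 1.854% = 2.377%; on $20,000,000 that is $475,400.

$475,000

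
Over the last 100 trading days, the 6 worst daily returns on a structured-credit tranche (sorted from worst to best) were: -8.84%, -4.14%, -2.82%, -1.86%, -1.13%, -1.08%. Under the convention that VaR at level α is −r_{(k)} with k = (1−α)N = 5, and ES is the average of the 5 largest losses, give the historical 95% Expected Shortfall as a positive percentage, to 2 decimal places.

3.76%

The 5 worst returns sum to -18.79%.
ES = −(-18.79%) / 5 = 3.758% ≈ 3.76%.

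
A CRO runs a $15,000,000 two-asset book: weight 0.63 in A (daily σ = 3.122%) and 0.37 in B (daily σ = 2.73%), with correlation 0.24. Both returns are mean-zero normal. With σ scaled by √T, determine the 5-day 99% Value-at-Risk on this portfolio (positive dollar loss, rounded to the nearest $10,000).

$1,890,000

σ_p = √(0.63²·3.122² + 0.37²·2.73² + 2·0.24·0.63·0.37·3.122·2.73) = 2.417%.
σ_{5d} = 2.417% × √5 = 5.405%.
z(99%) = 2.326.
VaR = 2.326 × 5.405% = 12.572%; on $15,000,000 that is $1,885,800.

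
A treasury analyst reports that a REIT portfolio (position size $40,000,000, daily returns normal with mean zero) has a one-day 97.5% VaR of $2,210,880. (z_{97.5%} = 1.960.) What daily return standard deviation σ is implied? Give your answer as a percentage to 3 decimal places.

2.820%

VaR as a fraction: $2,210,880 / $40,000,000 = 5.527%.
σ = VaR / z = 5.527% / 1.960 = 2.820%.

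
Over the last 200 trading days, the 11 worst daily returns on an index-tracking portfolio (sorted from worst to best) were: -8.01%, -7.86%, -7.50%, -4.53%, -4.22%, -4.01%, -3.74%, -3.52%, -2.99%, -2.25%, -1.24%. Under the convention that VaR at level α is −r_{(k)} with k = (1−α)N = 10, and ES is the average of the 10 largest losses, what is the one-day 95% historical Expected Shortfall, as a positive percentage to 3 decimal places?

4.863%

The 10 worst returns sum to -48.63%.
ES = −(-48.63%) / 10 = 4.863%.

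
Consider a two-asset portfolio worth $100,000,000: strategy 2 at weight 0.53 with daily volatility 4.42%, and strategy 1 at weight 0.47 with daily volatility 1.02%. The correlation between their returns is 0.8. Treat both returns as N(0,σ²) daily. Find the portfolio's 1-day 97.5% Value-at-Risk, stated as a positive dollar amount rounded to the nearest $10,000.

σ_p² = 0.53²·4.42² + 0.47²·1.02² + 2·0.8·0.53·0.47·4.42·1.02 = 7.5145 (%²).
σ_p = √7.5145 = 2.741%.
At 97.5%, z = 1.960.
VaR = 1.960 × 2.741% = 5.372%; on $100,000,000 that is $5,372,000.

$5,370,000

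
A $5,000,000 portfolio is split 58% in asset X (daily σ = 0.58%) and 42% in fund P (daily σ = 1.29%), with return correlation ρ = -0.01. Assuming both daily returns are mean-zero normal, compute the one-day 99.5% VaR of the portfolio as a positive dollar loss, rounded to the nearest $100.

$81,800

σ_p² = 0.58²·0.58² + 0.42²·1.29² + 2·-0.01·0.58·0.42·0.58·1.29 = 0.4031 (%²).
σ_p = √0.4031 = 0.635%.
At 99.5%, z = 2.576.
VaR = 2.576 × 0.635% = 1.636%; on $5,000,000 that is $81,800.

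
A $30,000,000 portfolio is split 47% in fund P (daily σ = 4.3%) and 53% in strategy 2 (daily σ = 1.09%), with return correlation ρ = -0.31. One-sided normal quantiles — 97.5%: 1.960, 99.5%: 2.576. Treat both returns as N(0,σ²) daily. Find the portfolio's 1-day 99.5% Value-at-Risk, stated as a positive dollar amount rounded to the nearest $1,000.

$1,485,000

σ_p² = 0.47²·4.3² + 0.53²·1.09² + 2·-0.31·0.47·0.53·4.3·1.09 = 3.6943 (%²).
σ_p = √3.6943 = 1.922%.
VaR = 2.576 × 1.922% = 4.951%; on $30,000,000 that is $1,485,300.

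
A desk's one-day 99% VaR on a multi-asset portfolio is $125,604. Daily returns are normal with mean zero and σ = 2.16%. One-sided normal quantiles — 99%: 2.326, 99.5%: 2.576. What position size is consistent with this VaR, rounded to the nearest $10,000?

$2,500,000

VaR as a fraction of value: z·σ = 2.326 × 2.16% = 5.02416%.
Position = $125,604 / 0.0502416 = $2,500,000.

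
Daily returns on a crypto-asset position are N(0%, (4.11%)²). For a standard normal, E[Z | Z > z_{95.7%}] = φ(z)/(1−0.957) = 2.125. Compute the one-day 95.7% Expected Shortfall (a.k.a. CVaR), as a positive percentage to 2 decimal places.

ES = 4.11% × 2.125 = 8.734%.

8.73%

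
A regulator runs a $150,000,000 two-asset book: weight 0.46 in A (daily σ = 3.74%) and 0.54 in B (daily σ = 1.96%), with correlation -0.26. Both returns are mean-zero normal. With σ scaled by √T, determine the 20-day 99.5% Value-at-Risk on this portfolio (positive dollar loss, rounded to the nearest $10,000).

$30,590,000

σ_p = √(0.46²·3.74² + 0.54²·1.96² + 2·-0.26·0.46·0.54·3.74·1.96) = 1.770%.
σ_{20d} = 1.770% × √20 = 7.916%.
z(99.5%) = 2.576.
VaR = 2.576 × 7.916% = 20.392%; on $150,000,000 that is $30,588,000.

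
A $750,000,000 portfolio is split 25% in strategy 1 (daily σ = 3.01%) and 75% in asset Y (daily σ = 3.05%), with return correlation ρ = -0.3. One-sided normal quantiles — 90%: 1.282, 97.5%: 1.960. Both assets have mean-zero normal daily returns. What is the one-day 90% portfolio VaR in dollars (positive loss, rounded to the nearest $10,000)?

σ_p² = 0.25²·3.01² + 0.75²·3.05² + 2·-0.3·0.25·0.75·3.01·3.05 = 4.7661 (%²).
σ_p = √4.7661 = 2.183%.
VaR = 1.282 × 2.183% = 2.799%; on $750,000,000 that is $20,992,500.

$20,990,000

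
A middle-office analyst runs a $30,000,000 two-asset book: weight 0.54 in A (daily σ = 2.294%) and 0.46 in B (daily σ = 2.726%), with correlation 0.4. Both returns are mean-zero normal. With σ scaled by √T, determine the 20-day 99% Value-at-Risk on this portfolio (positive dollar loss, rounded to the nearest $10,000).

$6,510,000

σ_p = √(0.54²·2.294² + 0.46²·2.726² + 2·0.4·0.54·0.46·2.294·2.726) = 2.086%.
σ_{20d} = 2.086% × √20 = 9.329%.
z(99%) = 2.326.
VaR = 2.326 × 9.329% = 21.699%; on $30,000,000 that is $6,509,700.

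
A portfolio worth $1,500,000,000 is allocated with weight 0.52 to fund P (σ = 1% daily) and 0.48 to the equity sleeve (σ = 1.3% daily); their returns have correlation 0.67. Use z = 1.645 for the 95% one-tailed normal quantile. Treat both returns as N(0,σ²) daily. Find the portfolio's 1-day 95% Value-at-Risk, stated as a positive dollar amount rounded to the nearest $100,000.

$25,800,000

σ_p² = 0.52²·1² + 0.48²·1.3² + 2·0.67·0.52·0.48·1·1.3 = 1.0946 (%²).
σ_p = √1.0946 = 1.046%.
VaR = 1.645 × 1.046% = 1.721%; on $1,500,000,000 that is $25,815,000.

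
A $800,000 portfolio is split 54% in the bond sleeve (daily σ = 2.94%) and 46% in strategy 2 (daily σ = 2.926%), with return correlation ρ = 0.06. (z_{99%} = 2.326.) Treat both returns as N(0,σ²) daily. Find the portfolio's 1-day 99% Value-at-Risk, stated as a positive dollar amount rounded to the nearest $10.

σ_p² = 0.54²·2.94² + 0.46²·2.926² + 2·0.06·0.54·0.46·2.94·2.926 = 4.5885 (%²).
σ_p = √4.5885 = 2.142%.
VaR = 2.326 × 2.142% = 4.982%; on $800,000 that is $39,856.

$39,860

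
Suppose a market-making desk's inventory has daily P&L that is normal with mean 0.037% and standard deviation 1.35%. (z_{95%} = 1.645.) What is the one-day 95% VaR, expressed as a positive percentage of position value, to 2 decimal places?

2.18%

VaR = −μ + z·σ = −(0.037%) + 1.645 × 1.35% = 2.184%.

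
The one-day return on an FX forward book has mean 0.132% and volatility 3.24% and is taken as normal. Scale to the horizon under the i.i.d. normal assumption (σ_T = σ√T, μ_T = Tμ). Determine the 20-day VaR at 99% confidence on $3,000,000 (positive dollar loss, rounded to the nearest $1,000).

$932,000

At 99%, z = 2.326.
σ_{20d} = 3.24% × √20 = 14.490%; μ_{20d} = 20 × 0.132% = 2.640%.
VaR = −(2.640%) + 2.326 × 14.490% = 31.064%.
On $3,000,000: 0.31064 × $3,000,000 = $931,920.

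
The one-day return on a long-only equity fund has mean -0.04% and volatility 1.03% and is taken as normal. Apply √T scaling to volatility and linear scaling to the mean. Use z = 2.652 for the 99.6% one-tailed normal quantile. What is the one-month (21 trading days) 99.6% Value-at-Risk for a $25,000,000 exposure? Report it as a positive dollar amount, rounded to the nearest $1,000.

$3,339,000

σ_{21d} = 1.03% × √21 = 4.720%; μ_{21d} = 21 × -0.04% = -0.840%.
VaR = −(-0.840%) + 2.652 × 4.720% = 13.357%.
On $25,000,000: 0.13357 × $25,000,000 = $3,339,250.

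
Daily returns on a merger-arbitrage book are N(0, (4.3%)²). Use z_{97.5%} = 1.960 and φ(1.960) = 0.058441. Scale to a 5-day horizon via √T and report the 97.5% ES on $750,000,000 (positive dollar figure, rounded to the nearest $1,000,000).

$169,000,000

σ_{5d} = 4.3% × √5 = 9.615%.
ES multiplier = φ(z)/(1−α) = 0.058441/0.025 = 2.338.
ES = 9.615% × 2.338 = 22.480%; on $750,000,000: $168,600,000.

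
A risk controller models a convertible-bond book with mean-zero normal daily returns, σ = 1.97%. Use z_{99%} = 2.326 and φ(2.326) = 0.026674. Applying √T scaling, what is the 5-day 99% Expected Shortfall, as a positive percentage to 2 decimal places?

σ_{5d} = 1.97% × √5 = 4.405%.
ES multiplier = φ(z)/(1−α) = 0.026674/0.01 = 2.667.
ES = 4.405% × 2.667 = 11.748%.

11.75%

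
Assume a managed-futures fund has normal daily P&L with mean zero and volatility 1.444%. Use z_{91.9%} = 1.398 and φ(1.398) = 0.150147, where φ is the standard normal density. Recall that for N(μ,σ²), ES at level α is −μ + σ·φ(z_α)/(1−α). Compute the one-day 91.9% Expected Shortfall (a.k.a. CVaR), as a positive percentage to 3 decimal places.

2.677%

Tail multiplier: φ(z)/(1−α) = 0.150147 / 0.081 = 1.854.
ES = 1.444% × 1.854 = 2.677%.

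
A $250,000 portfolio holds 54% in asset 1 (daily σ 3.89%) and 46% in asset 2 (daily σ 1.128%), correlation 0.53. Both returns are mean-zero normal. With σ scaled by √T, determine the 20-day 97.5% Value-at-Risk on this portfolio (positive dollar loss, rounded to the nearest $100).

σ_p = √(0.54²·3.89² + 0.46²·1.128² + 2·0.53·0.54·0.46·3.89·1.128) = 2.416%.
σ_{20d} = 2.416% × √20 = 10.805%.
z(97.5%) = 1.960.
VaR = 1.960 × 10.805% = 21.178%; on $250,000 that is $52,945.

$52,900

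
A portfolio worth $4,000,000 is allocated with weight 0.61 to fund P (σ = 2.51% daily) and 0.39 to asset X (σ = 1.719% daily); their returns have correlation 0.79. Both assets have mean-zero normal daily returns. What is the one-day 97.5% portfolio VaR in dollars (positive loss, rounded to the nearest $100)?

σ_p² = 0.61²·2.51² + 0.39²·1.719² + 2·0.79·0.61·0.39·2.51·1.719 = 4.4155 (%²).
σ_p = √4.4155 = 2.101%.
At 97.5%, z = 1.960.
VaR = 1.960 × 2.101% = 4.118%; on $4,000,000 that is $164,720.

$164,700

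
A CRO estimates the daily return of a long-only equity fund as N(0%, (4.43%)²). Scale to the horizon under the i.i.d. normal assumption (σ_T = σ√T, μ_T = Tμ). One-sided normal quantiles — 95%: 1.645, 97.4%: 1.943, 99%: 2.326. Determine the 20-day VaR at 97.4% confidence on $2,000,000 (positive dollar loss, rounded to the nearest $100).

$769,900

σ_{20d} = 4.43% × √20 = 19.812%.
VaR = 1.943 × 19.812% = 38.495%.
On $2,000,000: 0.38495 × $2,000,000 = $769,900.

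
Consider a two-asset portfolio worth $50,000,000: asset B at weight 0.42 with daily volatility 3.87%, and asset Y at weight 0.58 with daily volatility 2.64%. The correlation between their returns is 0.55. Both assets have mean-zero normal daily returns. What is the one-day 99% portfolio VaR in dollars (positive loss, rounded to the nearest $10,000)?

$3,230,000

σ_p² = 0.42²·3.87² + 0.58²·2.64² + 2·0.55·0.42·0.58·3.87·2.64 = 7.7242 (%²).
σ_p = √7.7242 = 2.779%.
At 99%, z = 2.326.
VaR = 2.326 × 2.779% = 6.464%; on $50,000,000 that is $3,232,000.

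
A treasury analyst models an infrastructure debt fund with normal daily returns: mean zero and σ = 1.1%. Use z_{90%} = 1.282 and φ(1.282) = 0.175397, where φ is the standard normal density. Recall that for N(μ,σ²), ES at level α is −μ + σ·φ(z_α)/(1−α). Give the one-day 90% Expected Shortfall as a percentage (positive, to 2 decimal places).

1.93%

Tail multiplier: φ(z)/(1−α) = 0.175397 / 0.1 = 1.754.
ES = 1.1% × 1.754 = 1.929%.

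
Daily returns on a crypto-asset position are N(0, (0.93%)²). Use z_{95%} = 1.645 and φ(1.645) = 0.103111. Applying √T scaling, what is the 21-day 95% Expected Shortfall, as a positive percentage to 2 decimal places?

8.79%

σ_{21d} = 0.93% × √21 = 4.262%.
ES multiplier = φ(z)/(1−α) = 0.103111/0.05 = 2.062.
ES = 4.262% × 2.062 = 8.788%.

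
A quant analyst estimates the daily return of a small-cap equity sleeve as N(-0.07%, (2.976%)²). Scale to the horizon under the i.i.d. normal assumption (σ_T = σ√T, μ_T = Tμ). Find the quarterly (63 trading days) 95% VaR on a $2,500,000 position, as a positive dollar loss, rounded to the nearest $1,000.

$1,082,000

At 95%, z = 1.645.
σ_{63d} = 2.976% × √63 = 23.621%; μ_{63d} = 63 × -0.07% = -4.410%.
VaR = −(-4.410%) + 1.645 × 23.621% = 43.267%.
On $2,500,000: 0.43267 × $2,500,000 = $1,081,675.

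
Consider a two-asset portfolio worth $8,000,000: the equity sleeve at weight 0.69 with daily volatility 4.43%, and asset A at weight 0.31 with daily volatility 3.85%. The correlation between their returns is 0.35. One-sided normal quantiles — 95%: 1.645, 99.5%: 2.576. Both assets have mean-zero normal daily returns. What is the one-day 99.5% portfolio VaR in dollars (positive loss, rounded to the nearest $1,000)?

$752,000

σ_p² = 0.69²·4.43² + 0.31²·3.85² + 2·0.35·0.69·0.31·4.43·3.85 = 13.3216 (%²).
σ_p = √13.3216 = 3.650%.
VaR = 2.576 × 3.650% = 9.402%; on $8,000,000 that is $752,160.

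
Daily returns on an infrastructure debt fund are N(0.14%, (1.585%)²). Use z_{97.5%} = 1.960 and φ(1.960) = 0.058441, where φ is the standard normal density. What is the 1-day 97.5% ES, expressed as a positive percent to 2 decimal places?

3.57%

Tail multiplier: φ(z)/(1−α) = 0.058441 / 0.025 = 2.338.
ES = −(0.14%) + 1.585% × 2.338 = 3.566%.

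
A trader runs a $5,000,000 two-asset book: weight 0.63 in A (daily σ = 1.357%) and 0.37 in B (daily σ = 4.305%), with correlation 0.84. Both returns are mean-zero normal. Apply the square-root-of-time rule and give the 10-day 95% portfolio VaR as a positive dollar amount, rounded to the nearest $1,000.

σ_p = √(0.63²·1.357² + 0.37²·4.305² + 2·0.84·0.63·0.37·1.357·4.305) = 2.357%.
σ_{10d} = 2.357% × √10 = 7.453%.
z(95%) = 1.645.
VaR = 1.645 × 7.453% = 12.260%; on $5,000,000 that is $613,000.

$613,000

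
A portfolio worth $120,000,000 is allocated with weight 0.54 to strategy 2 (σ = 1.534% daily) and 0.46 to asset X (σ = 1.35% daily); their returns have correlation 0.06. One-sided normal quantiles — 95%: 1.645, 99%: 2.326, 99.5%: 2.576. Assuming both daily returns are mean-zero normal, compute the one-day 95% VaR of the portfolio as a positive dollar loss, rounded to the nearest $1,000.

σ_p² = 0.54²·1.534² + 0.46²·1.35² + 2·0.06·0.54·0.46·1.534·1.35 = 1.1336 (%²).
σ_p = √1.1336 = 1.065%.
VaR = 1.645 × 1.065% = 1.752%; on $120,000,000 that is $2,102,400.

$2,102,000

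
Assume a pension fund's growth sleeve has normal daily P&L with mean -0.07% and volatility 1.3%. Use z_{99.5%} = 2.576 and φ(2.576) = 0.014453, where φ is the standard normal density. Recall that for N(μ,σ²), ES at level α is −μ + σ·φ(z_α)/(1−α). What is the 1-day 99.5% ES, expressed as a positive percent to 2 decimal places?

3.83%

Tail multiplier: φ(z)/(1−α) = 0.014453 / 0.005 = 2.891.
ES = −(-0.07%) + 1.3% × 2.891 = 3.828%.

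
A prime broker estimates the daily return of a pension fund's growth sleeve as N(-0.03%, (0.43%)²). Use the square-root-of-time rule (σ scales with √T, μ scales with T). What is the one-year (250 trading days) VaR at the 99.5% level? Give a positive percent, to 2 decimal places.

At 99.5%, z = 2.576.
σ_{250d} = 0.43% × √250 = 6.799%; μ_{250d} = 250 × -0.03% = -7.500%.
VaR = −(-7.500%) + 2.576 × 6.799% = 25.014%.

25.01%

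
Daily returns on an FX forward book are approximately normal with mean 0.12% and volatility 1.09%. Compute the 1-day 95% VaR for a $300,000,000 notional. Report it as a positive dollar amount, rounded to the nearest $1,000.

$5,019,000

At 95% one-sided, z = 1.645.
VaR = −μ + z·σ = −(0.12%) + 1.645 × 1.09% = 1.673%.
On $300,000,000: 0.01673 × $300,000,000 = $5,019,000.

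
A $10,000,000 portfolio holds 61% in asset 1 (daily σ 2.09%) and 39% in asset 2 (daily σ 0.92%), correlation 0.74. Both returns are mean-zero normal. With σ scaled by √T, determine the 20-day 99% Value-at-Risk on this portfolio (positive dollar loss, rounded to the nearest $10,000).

$1,620,000

σ_p = √(0.61²·2.09² + 0.39²·0.92² + 2·0.74·0.61·0.39·2.09·0.92) = 1.559%.
σ_{20d} = 1.559% × √20 = 6.972%.
z(99%) = 2.326.
VaR = 2.326 × 6.972% = 16.217%; on $10,000,000 that is $1,621,700.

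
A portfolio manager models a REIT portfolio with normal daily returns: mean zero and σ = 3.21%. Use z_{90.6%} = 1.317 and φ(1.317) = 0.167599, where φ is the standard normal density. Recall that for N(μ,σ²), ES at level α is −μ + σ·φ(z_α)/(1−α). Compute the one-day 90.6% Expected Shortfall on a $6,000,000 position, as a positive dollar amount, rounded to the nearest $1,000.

$343,000

Tail multiplier: φ(z)/(1−α) = 0.167599 / 0.094 = 1.783.
ES = 3.21% × 1.783 = 5.723%.
On $6,000,000: 0.05723 × $6,000,000 = $343,380.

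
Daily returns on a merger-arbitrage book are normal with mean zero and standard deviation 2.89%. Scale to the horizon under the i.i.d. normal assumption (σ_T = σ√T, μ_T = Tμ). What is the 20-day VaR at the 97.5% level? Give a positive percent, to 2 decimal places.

At 97.5%, z = 1.960.
σ_{20d} = 2.89% × √20 = 12.924%.
VaR = 1.960 × 12.924% = 25.331%.

25.33%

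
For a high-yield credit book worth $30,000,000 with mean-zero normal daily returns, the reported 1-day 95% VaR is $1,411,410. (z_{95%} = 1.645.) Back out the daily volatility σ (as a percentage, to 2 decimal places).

2.86%

VaR as a fraction: $1,411,410 / $30,000,000 = 4.705%.
σ = VaR / z = 4.705% / 1.645 = 2.860%.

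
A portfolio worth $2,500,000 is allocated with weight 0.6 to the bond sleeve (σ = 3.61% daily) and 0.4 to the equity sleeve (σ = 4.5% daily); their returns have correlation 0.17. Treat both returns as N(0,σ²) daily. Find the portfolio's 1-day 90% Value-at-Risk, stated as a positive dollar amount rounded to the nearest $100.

$97,500

σ_p² = 0.6²·3.61² + 0.4²·4.5² + 2·0.17·0.6·0.4·3.61·4.5 = 9.2571 (%²).
σ_p = √9.2571 = 3.043%.
At 90%, z = 1.282.
VaR = 1.282 × 3.043% = 3.901%; on $2,500,000 that is $97,525.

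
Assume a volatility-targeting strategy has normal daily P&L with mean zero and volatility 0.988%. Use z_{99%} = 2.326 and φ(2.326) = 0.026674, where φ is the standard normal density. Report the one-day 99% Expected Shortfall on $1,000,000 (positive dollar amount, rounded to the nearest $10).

$26,350

Tail multiplier: φ(z)/(1−α) = 0.026674 / 0.01 = 2.667.
ES = 0.988% × 2.667 = 2.635%.
On $1,000,000: 0.02635 × $1,000,000 = $26,350.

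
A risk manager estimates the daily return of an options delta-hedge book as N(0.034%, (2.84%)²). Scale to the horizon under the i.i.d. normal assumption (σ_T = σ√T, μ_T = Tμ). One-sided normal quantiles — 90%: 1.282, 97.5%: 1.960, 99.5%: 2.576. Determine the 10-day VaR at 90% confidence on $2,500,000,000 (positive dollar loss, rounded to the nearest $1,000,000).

σ_{10d} = 2.84% × √10 = 8.981%; μ_{10d} = 10 × 0.034% = 0.340%.
VaR = −(0.340%) + 1.282 × 8.981% = 11.174%.
On $2,500,000,000: 0.11174 × $2,500,000,000 = $279,350,000.

$279,000,000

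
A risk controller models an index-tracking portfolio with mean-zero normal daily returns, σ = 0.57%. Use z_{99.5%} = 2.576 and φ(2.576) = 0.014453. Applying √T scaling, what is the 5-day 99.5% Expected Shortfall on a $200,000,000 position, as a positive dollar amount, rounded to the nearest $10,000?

σ_{5d} = 0.57% × √5 = 1.275%.
ES multiplier = φ(z)/(1−α) = 0.014453/0.005 = 2.891.
ES = 1.275% × 2.891 = 3.686%; on $200,000,000: $7,372,000.

$7,370,000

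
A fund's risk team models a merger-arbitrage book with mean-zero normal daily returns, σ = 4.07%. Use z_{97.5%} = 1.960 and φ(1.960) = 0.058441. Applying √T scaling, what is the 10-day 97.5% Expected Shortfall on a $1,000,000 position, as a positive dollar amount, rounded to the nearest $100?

$300,900

σ_{10d} = 4.07% × √10 = 12.870%.
ES multiplier = φ(z)/(1−α) = 0.058441/0.025 = 2.338.
ES = 12.870% × 2.338 = 30.090%; on $1,000,000: $300,900.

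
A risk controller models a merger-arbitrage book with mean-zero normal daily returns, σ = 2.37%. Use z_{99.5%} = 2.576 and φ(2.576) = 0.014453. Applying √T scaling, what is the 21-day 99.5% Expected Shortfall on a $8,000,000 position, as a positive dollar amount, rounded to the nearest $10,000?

σ_{21d} = 2.37% × √21 = 10.861%.
ES multiplier = φ(z)/(1−α) = 0.014453/0.005 = 2.891.
ES = 10.861% × 2.891 = 31.399%; on $8,000,000: $2,511,920.

$2,510,000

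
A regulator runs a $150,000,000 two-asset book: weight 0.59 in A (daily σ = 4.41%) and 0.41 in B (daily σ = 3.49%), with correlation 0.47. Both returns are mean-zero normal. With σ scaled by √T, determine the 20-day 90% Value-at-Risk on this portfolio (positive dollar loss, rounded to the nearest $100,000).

$30,200,000

σ_p = √(0.59²·4.41² + 0.41²·3.49² + 2·0.47·0.59·0.41·4.41·3.49) = 3.510%.
σ_{20d} = 3.510% × √20 = 15.697%.
z(90%) = 1.282.
VaR = 1.282 × 15.697% = 20.124%; on $150,000,000 that is $30,186,000.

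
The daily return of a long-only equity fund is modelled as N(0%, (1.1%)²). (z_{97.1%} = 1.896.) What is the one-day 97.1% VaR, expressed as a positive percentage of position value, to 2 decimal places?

2.09%

VaR = z·σ = 1.896 × 1.1% = 2.086%.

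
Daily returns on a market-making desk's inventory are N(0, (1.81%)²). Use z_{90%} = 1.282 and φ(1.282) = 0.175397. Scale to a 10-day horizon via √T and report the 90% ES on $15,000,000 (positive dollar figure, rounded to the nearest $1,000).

σ_{10d} = 1.81% × √10 = 5.724%.
ES multiplier = φ(z)/(1−α) = 0.175397/0.1 = 1.754.
ES = 5.724% × 1.754 = 10.040%; on $15,000,000: $1,506,000.

$1,506,000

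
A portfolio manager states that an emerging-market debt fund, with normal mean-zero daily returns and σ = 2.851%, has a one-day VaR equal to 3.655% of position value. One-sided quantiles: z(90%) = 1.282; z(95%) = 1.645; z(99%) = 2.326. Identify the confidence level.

90%

Implied z = VaR/σ = 3.655 / 2.851 = 1.282.
This matches z(90%) = 1.282.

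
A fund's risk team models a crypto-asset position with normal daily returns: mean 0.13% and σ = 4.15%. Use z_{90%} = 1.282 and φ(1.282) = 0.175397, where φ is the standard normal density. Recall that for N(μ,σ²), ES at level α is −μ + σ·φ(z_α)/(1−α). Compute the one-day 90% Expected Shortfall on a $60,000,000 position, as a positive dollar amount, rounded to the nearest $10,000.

Tail multiplier: φ(z)/(1−α) = 0.175397 / 0.1 = 1.754.
ES = −(0.13%) + 4.15% × 1.754 = 7.149%.
On $60,000,000: 0.07149 × $60,000,000 = $4,289,400.

$4,290,000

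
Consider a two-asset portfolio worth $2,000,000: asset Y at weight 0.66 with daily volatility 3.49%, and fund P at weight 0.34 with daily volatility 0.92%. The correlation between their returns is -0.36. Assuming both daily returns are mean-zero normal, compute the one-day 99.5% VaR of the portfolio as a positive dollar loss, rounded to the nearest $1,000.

σ_p² = 0.66²·3.49² + 0.34²·0.92² + 2·-0.36·0.66·0.34·3.49·0.92 = 4.8847 (%²).
σ_p = √4.8847 = 2.210%.
At 99.5%, z = 2.576.
VaR = 2.576 × 2.210% = 5.693%; on $2,000,000 that is $113,860.

$114,000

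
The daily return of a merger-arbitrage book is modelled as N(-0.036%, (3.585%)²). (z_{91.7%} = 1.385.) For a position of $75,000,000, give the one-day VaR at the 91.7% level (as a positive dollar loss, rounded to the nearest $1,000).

VaR = −μ + z·σ = −(-0.036%) + 1.385 × 3.585% = 5.001%.
On $75,000,000: 0.05001 × $75,000,000 = $3,750,750.

$3,751,000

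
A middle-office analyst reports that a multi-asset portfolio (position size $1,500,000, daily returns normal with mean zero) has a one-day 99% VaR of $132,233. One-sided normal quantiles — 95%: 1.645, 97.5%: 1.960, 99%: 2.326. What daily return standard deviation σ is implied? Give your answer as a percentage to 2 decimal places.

VaR as a fraction: $132,233 / $1,500,000 = 8.816%.
σ = VaR / z = 8.816% / 2.326 = 3.790%.

3.79%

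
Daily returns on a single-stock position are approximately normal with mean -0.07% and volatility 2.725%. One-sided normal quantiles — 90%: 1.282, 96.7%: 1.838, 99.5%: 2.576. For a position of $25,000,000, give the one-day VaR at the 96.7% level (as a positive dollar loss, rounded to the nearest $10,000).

VaR = −μ + z·σ = −(-0.07%) + 1.838 × 2.725% = 5.079%.
On $25,000,000: 0.05079 × $25,000,000 = $1,269,750.

$1,270,000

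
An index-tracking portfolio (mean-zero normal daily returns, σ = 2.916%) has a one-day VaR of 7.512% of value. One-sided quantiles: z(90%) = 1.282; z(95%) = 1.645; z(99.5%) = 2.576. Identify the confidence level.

99.5%

Implied z = VaR/σ = 7.512 / 2.916 = 2.576.
This matches z(99.5%) = 2.576.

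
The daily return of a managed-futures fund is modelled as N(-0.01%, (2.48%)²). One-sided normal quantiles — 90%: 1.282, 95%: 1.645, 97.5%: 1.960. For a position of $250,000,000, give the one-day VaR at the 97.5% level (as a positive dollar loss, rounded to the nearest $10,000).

VaR = −μ + z·σ = −(-0.01%) + 1.960 × 2.48% = 4.871%.
On $250,000,000: 0.04871 × $250,000,000 = $12,177,500.

$12,180,000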